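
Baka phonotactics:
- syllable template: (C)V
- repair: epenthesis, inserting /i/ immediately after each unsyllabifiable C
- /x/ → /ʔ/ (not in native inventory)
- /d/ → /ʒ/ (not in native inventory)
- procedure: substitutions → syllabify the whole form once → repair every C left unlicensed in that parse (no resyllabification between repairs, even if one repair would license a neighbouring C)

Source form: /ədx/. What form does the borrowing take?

Substitution: /d/ → /ʒ/, /x/ → /ʔ/, giving /əʒʔ/.
The consonants /ʒ/, /ʔ/ cannot be parsed into a legal (C)V syllable (no codas are permitted; onsets are limited to one consonant).
Each unlicensed consonant becomes the onset of a new syllable: /ʒ/ → /ʒi/, /ʔ/ → /ʔi/.

əʒiʔi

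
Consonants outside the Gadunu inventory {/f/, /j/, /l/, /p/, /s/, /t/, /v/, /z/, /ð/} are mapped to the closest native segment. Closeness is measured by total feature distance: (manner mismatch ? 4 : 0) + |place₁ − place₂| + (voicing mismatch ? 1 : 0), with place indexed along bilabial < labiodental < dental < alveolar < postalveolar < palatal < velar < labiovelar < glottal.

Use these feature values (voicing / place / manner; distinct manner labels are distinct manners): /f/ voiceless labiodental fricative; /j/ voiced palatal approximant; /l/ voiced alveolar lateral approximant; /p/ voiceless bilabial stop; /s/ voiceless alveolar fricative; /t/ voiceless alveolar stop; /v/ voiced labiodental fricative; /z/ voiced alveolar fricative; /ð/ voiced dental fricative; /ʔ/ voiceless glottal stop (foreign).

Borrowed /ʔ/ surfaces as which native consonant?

/t/ is closest: same manner (stop), place distance 5 (glottal→alveolar), same voicing; total 5. Next closest is /j/ at distance 8.

t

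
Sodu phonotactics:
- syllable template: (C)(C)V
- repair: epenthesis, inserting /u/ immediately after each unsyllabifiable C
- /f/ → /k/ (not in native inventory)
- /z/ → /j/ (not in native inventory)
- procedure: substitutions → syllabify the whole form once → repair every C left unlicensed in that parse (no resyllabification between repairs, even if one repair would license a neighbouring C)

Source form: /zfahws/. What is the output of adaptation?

Substitution: /z/ → /j/, /f/ → /k/, giving /jkahws/.
The consonants /h/, /w/, /s/ cannot be parsed into a legal (C)(C)V syllable (no codas are permitted; onsets may contain at most 2 consonants).
Each unlicensed consonant becomes the onset of a new syllable: /h/ → /hu/, /w/ → /wu/, /s/ → /su/.

jkahuwusu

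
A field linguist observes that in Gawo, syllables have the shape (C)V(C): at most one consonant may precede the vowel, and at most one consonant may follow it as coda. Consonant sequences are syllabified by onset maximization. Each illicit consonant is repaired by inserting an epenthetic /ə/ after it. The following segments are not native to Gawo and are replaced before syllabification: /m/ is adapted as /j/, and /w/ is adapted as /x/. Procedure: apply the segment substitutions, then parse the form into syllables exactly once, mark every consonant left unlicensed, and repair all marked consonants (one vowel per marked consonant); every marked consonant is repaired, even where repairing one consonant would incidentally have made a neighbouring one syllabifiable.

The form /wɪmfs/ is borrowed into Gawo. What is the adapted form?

Substitution: /w/ → /x/, /m/ → /j/, giving /xɪjfs/.
Syllabifying with onset maximization leaves /f/, /s/ stranded (at most one coda consonant is licensed; onsets are limited to one consonant).
Inserting the epenthetic vowel yields /f/ → /fə/, /s/ → /sə/.

xɪjfəsə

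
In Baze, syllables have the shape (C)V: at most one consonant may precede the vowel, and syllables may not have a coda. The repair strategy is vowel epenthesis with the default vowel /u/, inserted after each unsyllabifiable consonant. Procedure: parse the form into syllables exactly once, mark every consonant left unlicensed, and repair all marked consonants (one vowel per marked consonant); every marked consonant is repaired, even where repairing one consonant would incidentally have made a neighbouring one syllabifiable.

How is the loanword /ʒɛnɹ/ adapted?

Under (C)V, the unsyllabifiable consonants are /n/, /ɹ/ (no codas are permitted; onsets are limited to one consonant).
Each unlicensed consonant becomes the onset of a new syllable: /n/ → /nu/, /ɹ/ → /ɹu/.

ʒɛnuɹu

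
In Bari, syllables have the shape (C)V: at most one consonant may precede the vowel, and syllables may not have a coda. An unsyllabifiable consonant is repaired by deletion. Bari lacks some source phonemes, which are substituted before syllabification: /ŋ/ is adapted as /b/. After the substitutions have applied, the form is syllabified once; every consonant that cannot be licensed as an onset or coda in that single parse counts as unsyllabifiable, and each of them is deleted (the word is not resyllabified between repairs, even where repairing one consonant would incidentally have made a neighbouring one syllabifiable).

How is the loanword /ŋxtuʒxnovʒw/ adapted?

tuno

Substitution: /ŋ/ → /b/, giving /bxtuʒxnovʒw/.
Under (C)V, the unsyllabifiable consonants are /b/, /x/, /ʒ/, /x/, /v/, /ʒ/, /w/ (no codas are permitted; onsets are limited to one consonant).
Deletion applies to /b/, /x/, /ʒ/, /x/, /v/, /ʒ/, /w/.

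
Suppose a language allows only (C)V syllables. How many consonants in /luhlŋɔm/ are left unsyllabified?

Syllabifying with onset maximization leaves /h/, /l/, /m/ stranded (no codas are permitted; onsets are limited to one consonant).

3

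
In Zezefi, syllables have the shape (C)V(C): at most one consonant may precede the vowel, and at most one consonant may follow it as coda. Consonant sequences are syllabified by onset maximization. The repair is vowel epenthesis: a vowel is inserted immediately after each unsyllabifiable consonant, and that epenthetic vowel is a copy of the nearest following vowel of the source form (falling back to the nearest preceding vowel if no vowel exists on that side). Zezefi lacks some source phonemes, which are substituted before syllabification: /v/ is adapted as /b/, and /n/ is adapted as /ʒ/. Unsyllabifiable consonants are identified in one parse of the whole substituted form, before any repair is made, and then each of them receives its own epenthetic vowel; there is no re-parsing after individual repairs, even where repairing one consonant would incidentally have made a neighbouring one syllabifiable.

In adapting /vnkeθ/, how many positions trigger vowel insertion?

2

After substitution the input is /bʒkeθ/.
The unsyllabifiable consonants are /b/, /ʒ/; each receives one epenthetic vowel.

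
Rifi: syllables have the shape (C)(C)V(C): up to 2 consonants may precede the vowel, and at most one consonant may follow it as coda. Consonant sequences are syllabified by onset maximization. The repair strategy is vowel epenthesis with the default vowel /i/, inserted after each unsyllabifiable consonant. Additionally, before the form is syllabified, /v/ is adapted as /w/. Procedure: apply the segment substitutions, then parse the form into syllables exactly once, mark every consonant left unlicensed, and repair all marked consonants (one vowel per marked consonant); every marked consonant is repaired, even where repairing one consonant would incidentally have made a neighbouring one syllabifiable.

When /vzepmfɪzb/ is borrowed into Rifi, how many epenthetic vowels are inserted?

1

After substitution the input is /wzepmfɪzb/.
The unsyllabifiable consonants are /b/; each receives one epenthetic vowel.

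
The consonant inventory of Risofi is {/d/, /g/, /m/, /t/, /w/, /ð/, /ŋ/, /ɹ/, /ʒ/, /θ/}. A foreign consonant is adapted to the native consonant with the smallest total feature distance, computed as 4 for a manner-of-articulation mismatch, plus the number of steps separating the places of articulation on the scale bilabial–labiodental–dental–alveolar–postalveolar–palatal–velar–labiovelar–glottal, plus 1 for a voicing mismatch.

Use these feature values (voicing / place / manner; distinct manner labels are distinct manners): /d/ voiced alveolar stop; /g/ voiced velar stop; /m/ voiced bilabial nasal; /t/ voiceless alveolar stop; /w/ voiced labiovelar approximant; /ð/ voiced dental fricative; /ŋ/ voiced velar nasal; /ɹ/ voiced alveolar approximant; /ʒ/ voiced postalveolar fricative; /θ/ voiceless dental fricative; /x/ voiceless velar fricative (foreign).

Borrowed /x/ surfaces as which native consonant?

ʒ

/ʒ/ is closest: same manner (fricative), place distance 2 (velar→postalveolar), voicing differs (+1); total 3. Next closest is /θ/ at distance 4.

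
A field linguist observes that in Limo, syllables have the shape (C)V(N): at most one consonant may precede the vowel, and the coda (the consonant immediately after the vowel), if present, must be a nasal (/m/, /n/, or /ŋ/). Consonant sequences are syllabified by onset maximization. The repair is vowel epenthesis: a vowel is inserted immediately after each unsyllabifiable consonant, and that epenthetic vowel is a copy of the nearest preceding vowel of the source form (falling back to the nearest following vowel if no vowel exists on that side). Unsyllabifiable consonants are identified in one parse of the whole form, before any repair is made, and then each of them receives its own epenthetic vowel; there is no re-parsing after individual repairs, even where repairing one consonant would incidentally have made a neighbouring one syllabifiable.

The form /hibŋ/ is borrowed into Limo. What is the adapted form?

Syllabifying with onset maximization leaves /b/, /ŋ/ stranded (only a nasal (/m/, /n/, or /ŋ/) is licensed in coda position; onsets are limited to one consonant).
Each unlicensed consonant becomes the onset of a new syllable: /b/ → /bi/, /ŋ/ → /ŋi/.

hibiŋi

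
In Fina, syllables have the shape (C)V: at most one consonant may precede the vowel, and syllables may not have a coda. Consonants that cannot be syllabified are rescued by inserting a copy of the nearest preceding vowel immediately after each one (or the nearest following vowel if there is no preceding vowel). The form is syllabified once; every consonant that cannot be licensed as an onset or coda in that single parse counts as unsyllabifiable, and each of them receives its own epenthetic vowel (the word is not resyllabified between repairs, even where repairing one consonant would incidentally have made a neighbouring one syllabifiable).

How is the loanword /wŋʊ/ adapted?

wʊŋʊ

The consonants /w/ cannot be parsed into a legal (C)V syllable (no codas are permitted; onsets are limited to one consonant).
Each unlicensed consonant becomes the onset of a new syllable: /w/ → /wʊ/.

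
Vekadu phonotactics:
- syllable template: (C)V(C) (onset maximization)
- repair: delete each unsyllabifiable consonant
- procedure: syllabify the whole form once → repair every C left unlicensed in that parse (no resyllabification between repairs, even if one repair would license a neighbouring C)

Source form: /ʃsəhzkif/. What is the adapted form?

The consonants /ʃ/, /z/ cannot be parsed into a legal (C)V(C) syllable (at most one coda consonant is licensed; onsets are limited to one consonant).
Deletion applies to /ʃ/, /z/.

səhkif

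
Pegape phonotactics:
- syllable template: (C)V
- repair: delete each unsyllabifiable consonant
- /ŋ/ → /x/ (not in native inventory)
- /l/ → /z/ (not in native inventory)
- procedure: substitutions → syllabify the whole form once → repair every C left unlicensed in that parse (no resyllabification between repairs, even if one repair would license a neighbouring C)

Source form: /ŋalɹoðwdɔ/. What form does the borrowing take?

xaɹodɔ

Substitution: /ŋ/ → /x/, /l/ → /z/, giving /xazɹoðwdɔ/.
Under (C)V, the unsyllabifiable consonants are /z/, /ð/, /w/ (no codas are permitted; onsets are limited to one consonant).
Deleting the stranded consonants removes /z/, /ð/, /w/.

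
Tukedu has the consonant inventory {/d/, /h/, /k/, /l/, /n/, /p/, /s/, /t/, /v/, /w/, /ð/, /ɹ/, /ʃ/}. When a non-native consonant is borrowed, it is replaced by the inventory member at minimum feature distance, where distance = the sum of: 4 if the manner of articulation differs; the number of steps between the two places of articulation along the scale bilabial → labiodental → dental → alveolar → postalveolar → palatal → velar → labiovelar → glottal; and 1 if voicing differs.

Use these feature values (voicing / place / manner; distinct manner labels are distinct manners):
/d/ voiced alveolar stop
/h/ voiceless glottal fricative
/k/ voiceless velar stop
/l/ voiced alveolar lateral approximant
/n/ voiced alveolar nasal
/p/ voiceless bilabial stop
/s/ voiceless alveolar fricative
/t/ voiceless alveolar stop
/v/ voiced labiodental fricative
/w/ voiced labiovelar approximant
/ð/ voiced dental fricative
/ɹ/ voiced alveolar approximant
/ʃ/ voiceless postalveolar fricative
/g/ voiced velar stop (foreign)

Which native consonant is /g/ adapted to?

/k/ is closest: same manner (stop), place distance 0 (velar→velar), voicing differs (+1); total 1. Next closest is /d/ at distance 3.

k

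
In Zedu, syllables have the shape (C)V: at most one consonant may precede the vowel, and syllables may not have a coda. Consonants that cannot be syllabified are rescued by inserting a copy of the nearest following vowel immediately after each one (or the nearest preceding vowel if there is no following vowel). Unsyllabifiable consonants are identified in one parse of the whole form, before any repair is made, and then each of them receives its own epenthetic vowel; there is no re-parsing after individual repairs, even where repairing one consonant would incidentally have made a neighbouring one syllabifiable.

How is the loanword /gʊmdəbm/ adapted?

The consonants /m/, /b/, /m/ cannot be parsed into a legal (C)V syllable (no codas are permitted; onsets are limited to one consonant).
Each unlicensed consonant becomes the onset of a new syllable: /m/ → /mə/, /b/ → /bə/, /m/ → /mə/.

gʊmədəbəmə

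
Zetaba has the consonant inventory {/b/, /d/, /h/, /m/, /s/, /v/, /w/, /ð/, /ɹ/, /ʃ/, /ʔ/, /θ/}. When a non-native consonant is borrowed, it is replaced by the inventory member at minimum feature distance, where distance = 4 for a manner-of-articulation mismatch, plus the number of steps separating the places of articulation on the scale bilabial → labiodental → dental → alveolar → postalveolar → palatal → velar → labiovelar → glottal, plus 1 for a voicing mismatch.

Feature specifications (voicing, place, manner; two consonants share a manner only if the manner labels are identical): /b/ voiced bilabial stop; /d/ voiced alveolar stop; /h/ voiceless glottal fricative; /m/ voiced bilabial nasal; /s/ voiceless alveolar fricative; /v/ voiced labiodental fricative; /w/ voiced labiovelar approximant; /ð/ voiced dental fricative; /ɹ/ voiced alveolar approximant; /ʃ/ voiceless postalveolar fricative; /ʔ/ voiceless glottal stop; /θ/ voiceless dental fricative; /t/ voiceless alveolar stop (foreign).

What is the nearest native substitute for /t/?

/d/ is closest: same manner (stop), place distance 0 (alveolar→alveolar), voicing differs (+1); total 1. Next closest is /b/ at distance 4.

d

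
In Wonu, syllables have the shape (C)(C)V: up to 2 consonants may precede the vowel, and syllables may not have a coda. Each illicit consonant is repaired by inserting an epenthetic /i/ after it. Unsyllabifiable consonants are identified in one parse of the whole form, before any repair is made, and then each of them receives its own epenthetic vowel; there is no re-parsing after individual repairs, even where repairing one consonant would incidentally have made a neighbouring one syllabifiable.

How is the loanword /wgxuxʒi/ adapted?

Under (C)(C)V, the unsyllabifiable consonants are /w/ (no codas are permitted; onsets may contain at most 2 consonants).
Inserting the epenthetic vowel yields /w/ → /wi/.

wigxuxʒi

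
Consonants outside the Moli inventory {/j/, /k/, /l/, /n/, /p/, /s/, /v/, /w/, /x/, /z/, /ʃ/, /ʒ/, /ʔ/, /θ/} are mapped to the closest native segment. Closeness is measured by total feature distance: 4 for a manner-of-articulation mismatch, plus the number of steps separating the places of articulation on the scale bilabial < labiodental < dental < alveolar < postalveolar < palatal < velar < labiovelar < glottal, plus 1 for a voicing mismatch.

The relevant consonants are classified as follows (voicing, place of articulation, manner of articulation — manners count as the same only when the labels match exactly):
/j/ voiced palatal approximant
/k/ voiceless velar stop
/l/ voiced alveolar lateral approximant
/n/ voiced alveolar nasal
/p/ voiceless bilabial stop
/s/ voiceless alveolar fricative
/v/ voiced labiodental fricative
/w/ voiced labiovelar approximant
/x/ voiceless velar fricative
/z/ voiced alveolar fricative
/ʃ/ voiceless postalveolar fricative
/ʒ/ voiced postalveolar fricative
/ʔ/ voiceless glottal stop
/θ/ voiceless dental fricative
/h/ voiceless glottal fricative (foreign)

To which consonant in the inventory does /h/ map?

x

/x/ is closest: same manner (fricative), place distance 2 (glottal→velar), same voicing; total 2. Next closest is /ʃ/ at distance 4.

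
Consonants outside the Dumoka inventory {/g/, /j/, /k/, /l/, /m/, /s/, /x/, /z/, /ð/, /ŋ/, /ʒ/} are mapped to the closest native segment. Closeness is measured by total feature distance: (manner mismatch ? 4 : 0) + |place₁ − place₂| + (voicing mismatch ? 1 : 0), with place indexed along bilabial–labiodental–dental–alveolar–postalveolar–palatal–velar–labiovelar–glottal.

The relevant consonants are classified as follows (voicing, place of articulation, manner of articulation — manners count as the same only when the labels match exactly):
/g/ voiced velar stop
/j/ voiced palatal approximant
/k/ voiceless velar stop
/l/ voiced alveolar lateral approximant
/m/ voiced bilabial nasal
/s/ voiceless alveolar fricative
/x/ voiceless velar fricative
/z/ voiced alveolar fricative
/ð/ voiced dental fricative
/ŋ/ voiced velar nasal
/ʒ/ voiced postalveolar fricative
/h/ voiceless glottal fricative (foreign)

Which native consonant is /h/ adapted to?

x

/x/ is closest: same manner (fricative), place distance 2 (glottal→velar), same voicing; total 2. Next closest is /s/ at distance 5.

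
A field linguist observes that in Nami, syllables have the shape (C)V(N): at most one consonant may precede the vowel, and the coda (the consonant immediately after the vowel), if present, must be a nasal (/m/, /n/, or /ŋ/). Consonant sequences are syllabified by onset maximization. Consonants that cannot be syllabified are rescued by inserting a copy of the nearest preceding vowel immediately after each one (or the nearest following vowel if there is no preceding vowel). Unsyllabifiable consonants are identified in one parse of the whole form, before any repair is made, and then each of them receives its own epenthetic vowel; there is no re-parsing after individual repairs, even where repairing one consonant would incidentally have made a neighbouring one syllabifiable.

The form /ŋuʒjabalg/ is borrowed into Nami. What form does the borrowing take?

The consonants /ʒ/, /l/, /g/ cannot be parsed into a legal (C)V(N) syllable (only a nasal (/m/, /n/, or /ŋ/) is licensed in coda position; onsets are limited to one consonant).
Epenthesis after each stranded consonant: /ʒ/ → /ʒu/, /l/ → /la/, /g/ → /ga/.

ŋuʒujabalaga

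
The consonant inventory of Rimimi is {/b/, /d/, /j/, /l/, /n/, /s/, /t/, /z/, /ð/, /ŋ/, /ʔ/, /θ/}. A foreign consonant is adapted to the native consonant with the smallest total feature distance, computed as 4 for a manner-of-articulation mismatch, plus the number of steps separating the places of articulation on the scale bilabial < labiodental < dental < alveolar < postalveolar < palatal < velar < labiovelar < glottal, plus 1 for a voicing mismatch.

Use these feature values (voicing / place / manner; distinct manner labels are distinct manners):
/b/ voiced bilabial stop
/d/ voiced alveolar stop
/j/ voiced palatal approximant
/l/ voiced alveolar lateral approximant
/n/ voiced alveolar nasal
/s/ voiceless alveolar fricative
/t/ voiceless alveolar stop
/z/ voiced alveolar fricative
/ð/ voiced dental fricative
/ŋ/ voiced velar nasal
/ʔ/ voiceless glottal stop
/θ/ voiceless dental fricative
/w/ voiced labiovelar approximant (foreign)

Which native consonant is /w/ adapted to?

j

/j/ is closest: same manner (approximant), place distance 2 (labiovelar→palatal), same voicing; total 2. Next closest is /ŋ/ at distance 5.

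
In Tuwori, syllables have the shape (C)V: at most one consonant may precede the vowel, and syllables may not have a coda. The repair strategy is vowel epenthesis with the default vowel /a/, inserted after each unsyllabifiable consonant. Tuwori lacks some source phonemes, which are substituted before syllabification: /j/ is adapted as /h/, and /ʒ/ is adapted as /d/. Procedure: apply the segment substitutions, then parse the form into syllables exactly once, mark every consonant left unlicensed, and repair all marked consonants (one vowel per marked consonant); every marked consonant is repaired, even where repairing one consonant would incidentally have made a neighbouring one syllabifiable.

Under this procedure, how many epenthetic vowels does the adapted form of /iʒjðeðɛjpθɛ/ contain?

4

After substitution the input is /idhðeðɛhpθɛ/.
The unsyllabifiable consonants are /d/, /h/, /h/, /p/; each receives one epenthetic vowel.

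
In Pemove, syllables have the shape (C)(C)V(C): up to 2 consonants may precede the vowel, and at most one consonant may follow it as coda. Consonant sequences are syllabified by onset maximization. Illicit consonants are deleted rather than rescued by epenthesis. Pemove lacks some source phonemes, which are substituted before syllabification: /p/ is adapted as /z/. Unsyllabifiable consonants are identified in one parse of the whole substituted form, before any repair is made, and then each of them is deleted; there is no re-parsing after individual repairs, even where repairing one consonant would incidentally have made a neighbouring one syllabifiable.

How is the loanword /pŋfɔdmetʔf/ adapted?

ŋfɔdmet

Substitution: /p/ → /z/, giving /zŋfɔdmetʔf/.
Syllabifying with onset maximization leaves /z/, /ʔ/, /f/ stranded (at most one coda consonant is licensed; onsets may contain at most 2 consonants).
Deleting the stranded consonants removes /z/, /ʔ/, /f/.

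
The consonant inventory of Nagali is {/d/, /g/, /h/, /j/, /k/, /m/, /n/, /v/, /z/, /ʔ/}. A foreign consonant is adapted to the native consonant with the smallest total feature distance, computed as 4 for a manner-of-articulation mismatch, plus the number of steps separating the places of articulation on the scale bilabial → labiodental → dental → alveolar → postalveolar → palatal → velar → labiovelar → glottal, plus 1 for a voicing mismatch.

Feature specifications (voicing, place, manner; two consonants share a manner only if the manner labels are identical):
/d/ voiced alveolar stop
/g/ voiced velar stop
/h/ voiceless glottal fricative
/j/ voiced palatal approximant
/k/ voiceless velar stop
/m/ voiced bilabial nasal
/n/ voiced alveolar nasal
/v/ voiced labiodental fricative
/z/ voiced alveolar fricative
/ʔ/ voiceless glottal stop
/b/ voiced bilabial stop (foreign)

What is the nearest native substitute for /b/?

d

/d/ is closest: same manner (stop), place distance 3 (bilabial→alveolar), same voicing; total 3. Next closest is /m/ at distance 4.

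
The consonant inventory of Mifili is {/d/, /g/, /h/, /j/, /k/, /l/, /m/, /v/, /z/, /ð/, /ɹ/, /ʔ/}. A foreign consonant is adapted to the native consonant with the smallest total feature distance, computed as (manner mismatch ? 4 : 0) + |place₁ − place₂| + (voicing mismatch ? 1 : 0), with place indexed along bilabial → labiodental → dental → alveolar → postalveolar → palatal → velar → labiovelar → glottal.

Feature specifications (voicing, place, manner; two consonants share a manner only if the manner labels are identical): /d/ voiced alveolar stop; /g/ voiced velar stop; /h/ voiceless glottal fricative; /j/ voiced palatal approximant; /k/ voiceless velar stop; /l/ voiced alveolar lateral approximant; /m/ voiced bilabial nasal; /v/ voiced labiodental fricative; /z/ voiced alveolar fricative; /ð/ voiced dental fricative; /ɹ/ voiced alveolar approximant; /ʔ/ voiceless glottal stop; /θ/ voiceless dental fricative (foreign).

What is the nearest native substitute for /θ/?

ð

/ð/ is closest: same manner (fricative), place distance 0 (dental→dental), voicing differs (+1); total 1. Next closest is /v/ at distance 2.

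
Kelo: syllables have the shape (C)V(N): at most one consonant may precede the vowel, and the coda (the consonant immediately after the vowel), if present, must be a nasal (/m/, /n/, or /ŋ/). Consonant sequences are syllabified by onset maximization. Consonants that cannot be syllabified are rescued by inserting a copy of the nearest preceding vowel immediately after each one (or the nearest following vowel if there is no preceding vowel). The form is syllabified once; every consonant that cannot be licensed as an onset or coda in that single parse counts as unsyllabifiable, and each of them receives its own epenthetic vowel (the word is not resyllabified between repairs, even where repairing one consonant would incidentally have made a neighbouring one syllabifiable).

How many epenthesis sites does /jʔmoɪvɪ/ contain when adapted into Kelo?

The unsyllabifiable consonants are /j/, /ʔ/; each receives one epenthetic vowel.

2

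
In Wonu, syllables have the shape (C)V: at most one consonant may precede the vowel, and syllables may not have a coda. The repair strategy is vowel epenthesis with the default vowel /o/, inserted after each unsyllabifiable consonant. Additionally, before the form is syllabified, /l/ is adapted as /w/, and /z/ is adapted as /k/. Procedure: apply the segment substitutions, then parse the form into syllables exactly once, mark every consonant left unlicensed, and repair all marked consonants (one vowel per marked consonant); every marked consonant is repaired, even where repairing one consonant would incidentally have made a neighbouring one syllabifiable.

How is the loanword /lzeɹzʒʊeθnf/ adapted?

Substitution: /l/ → /w/, /z/ → /k/, giving /wkeɹkʒʊeθnf/.
Syllabifying with onset maximization leaves /w/, /ɹ/, /k/, /θ/, /n/, /f/ stranded (no codas are permitted; onsets are limited to one consonant).
Inserting the epenthetic vowel yields /w/ → /wo/, /ɹ/ → /ɹo/, /k/ → /ko/, /θ/ → /θo/, /n/ → /no/, /f/ → /fo/.

wokeɹokoʒʊeθonofo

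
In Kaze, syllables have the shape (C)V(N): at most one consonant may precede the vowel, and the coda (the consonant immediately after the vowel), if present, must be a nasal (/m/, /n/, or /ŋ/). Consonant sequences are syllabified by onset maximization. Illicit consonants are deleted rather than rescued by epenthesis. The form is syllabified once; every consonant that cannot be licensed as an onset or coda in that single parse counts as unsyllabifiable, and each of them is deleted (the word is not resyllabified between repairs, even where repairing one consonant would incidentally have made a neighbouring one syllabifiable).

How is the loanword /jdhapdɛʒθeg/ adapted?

hadɛθe

Under (C)V(N), the unsyllabifiable consonants are /j/, /d/, /p/, /ʒ/, /g/ (only a nasal (/m/, /n/, or /ŋ/) is licensed in coda position; onsets are limited to one consonant).
Deletion applies to /j/, /d/, /p/, /ʒ/, /g/.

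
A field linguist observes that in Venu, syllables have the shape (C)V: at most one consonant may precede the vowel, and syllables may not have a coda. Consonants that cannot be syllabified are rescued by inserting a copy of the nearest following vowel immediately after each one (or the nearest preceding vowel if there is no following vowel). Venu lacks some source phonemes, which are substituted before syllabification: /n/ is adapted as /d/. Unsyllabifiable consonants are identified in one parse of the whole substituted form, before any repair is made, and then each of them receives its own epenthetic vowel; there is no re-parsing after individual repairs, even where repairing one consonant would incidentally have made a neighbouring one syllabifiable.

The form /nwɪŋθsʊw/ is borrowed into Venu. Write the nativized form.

dɪwɪŋʊθʊsʊwʊ

Substitution: /n/ → /d/, giving /dwɪŋθsʊw/.
Under (C)V, the unsyllabifiable consonants are /d/, /ŋ/, /θ/, /w/ (no codas are permitted; onsets are limited to one consonant).
Inserting the epenthetic vowel yields /d/ → /dɪ/, /ŋ/ → /ŋʊ/, /θ/ → /θʊ/, /w/ → /wʊ/.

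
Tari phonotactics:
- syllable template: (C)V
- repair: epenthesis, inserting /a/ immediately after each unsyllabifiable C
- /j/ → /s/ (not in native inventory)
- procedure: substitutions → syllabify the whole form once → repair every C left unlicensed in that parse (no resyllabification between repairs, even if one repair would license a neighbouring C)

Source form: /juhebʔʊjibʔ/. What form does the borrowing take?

Substitution: /j/ → /s/, giving /suhebʔʊsibʔ/.
The consonants /b/, /b/, /ʔ/ cannot be parsed into a legal (C)V syllable (no codas are permitted; onsets are limited to one consonant).
Each unlicensed consonant becomes the onset of a new syllable: /b/ → /ba/, /b/ → /ba/, /ʔ/ → /ʔa/.

suhebaʔʊsibaʔa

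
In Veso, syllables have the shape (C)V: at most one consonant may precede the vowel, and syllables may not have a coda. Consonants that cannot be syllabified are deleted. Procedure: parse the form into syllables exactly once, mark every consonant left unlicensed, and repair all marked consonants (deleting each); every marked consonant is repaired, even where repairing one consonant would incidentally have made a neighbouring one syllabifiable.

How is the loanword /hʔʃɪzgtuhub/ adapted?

ʃɪtuhu

The consonants /h/, /ʔ/, /z/, /g/, /b/ cannot be parsed into a legal (C)V syllable (no codas are permitted; onsets are limited to one consonant).
Deleting the stranded consonants removes /h/, /ʔ/, /z/, /g/, /b/.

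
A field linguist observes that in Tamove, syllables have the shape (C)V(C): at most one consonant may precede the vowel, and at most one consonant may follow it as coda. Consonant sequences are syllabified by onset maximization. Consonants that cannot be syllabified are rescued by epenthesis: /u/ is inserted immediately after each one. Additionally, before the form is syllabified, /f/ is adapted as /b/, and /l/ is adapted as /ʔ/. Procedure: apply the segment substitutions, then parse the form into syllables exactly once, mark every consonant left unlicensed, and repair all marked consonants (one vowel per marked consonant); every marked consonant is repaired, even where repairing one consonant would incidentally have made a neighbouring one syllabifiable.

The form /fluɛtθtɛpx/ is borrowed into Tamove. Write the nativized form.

Substitution: /f/ → /b/, /l/ → /ʔ/, giving /bʔuɛtθtɛpx/.
The consonants /b/, /θ/, /x/ cannot be parsed into a legal (C)V(C) syllable (at most one coda consonant is licensed; onsets are limited to one consonant).
Inserting the epenthetic vowel yields /b/ → /bu/, /θ/ → /θu/, /x/ → /xu/.

buʔuɛtθutɛpxu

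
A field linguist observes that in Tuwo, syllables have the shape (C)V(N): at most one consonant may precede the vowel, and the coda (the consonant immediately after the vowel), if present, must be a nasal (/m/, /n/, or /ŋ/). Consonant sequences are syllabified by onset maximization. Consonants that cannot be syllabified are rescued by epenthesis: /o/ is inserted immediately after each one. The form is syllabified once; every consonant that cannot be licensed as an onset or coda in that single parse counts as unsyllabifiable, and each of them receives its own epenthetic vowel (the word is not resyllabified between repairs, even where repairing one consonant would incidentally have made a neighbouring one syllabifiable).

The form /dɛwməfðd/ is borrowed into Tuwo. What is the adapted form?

The consonants /w/, /f/, /ð/, /d/ cannot be parsed into a legal (C)V(N) syllable (only a nasal (/m/, /n/, or /ŋ/) is licensed in coda position; onsets are limited to one consonant).
Each unlicensed consonant becomes the onset of a new syllable: /w/ → /wo/, /f/ → /fo/, /ð/ → /ðo/, /d/ → /do/.

dɛwoməfoðodo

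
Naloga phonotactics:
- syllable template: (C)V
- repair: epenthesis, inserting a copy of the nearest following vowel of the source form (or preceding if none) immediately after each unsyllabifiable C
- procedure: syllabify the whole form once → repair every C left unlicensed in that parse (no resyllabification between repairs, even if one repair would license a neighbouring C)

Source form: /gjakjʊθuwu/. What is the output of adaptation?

gajakʊjʊθuwu

Under (C)V, the unsyllabifiable consonants are /g/, /k/ (no codas are permitted; onsets are limited to one consonant).
Each unlicensed consonant becomes the onset of a new syllable: /g/ → /ga/, /k/ → /kʊ/.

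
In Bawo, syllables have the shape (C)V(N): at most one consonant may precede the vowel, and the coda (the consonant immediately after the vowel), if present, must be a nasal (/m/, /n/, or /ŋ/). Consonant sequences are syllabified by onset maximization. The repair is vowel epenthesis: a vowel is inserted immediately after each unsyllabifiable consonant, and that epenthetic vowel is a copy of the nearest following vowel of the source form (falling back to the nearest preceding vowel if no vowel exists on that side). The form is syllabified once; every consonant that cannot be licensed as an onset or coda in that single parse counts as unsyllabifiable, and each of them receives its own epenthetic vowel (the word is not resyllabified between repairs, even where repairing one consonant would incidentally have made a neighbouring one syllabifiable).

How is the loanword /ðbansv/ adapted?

Syllabifying with onset maximization leaves /ð/, /s/, /v/ stranded (only a nasal (/m/, /n/, or /ŋ/) is licensed in coda position; onsets are limited to one consonant).
Inserting the epenthetic vowel yields /ð/ → /ða/, /s/ → /sa/, /v/ → /va/.

ðabansava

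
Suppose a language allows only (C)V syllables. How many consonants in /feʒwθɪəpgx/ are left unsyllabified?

The consonants /ʒ/, /w/, /p/, /g/, /x/ cannot be parsed into a legal (C)V syllable (no codas are permitted; onsets are limited to one consonant).

5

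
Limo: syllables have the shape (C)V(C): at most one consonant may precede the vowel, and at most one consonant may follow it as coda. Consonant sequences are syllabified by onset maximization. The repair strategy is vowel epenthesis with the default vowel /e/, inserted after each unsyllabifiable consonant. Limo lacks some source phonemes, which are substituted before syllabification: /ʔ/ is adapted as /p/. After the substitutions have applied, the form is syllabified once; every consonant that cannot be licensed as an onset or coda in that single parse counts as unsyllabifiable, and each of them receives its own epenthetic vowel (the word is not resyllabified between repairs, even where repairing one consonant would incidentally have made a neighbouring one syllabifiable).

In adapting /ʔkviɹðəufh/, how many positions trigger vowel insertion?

After substitution the input is /pkviɹðəufh/.
The unsyllabifiable consonants are /p/, /k/, /h/; each receives one epenthetic vowel.

3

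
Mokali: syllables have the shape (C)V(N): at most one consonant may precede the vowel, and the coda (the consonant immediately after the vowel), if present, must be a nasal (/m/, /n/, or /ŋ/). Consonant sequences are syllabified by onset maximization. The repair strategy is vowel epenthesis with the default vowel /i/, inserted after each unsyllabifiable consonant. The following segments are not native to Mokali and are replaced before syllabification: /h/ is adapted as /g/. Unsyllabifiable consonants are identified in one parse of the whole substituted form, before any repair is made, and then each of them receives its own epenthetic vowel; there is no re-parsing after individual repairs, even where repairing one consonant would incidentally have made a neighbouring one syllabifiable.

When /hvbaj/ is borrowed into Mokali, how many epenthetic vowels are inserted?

3

After substitution the input is /gvbaj/.
The unsyllabifiable consonants are /g/, /v/, /j/; each receives one epenthetic vowel.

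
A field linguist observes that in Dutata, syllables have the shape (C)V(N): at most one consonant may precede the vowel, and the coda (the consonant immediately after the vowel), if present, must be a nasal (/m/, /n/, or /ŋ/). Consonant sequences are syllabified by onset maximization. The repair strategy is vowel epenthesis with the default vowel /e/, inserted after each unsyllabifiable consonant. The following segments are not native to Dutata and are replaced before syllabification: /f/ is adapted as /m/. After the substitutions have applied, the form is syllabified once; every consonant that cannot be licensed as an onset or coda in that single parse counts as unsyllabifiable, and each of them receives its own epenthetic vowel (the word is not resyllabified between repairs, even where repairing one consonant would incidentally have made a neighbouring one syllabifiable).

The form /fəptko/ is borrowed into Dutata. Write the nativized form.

Substitution: /f/ → /m/, giving /məptko/.
Under (C)V(N), the unsyllabifiable consonants are /p/, /t/ (only a nasal (/m/, /n/, or /ŋ/) is licensed in coda position; onsets are limited to one consonant).
Epenthesis after each stranded consonant: /p/ → /pe/, /t/ → /te/.

məpeteko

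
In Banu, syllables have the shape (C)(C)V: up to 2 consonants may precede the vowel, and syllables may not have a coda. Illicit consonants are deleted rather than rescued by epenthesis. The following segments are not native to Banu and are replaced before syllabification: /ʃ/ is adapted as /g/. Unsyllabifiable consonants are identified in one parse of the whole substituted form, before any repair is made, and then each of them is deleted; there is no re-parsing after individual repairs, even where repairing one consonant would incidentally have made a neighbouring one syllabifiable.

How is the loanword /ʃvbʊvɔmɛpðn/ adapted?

vbʊvɔmɛ

Substitution: /ʃ/ → /g/, giving /gvbʊvɔmɛpðn/.
The consonants /g/, /p/, /ð/, /n/ cannot be parsed into a legal (C)(C)V syllable (no codas are permitted; onsets may contain at most 2 consonants).
Each unlicensed consonant is deleted: /g/, /p/, /ð/, /n/.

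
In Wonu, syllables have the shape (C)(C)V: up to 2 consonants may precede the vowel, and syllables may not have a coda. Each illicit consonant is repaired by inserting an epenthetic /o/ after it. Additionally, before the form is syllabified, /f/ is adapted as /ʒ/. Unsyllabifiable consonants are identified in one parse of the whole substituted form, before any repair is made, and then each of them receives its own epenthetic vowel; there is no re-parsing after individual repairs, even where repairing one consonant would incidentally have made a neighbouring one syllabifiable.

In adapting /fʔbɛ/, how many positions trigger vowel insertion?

After substitution the input is /ʒʔbɛ/.
The unsyllabifiable consonants are /ʒ/; each receives one epenthetic vowel.

1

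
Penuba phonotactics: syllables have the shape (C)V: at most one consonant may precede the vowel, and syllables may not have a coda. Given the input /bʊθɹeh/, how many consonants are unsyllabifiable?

Under (C)V, the unsyllabifiable consonants are /θ/, /h/ (no codas are permitted; onsets are limited to one consonant).

2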